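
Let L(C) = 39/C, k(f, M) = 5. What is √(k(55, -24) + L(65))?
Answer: 2*√35/5 ≈ 2.3664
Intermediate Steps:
√(k(55, -24) + L(65)) = √(5 + 39/65) = √(5 + 39*(1/65)) = √(5 + ⅗) = √(28/5) = 2*√35/5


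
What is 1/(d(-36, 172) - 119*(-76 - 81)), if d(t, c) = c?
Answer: 1/18855 ≈ 5.3036e-5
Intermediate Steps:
1/(d(-36, 172) - 119*(-76 - 81)) = 1/(172 - 119*(-76 - 81)) = 1/(172 - 119*(-157)) = 1/(172 + 18683) = 1/18855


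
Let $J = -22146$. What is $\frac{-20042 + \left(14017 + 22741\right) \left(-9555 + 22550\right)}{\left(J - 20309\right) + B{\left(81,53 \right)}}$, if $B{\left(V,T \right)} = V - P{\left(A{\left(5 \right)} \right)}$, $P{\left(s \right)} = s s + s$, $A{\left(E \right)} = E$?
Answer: $- \frac{119412542}{10601} \approx -11264.0$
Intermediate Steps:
$P{\left(s \right)} = s + s^{2}$ ($P{\left(s \right)} = s^{2} + s = s + s^{2}$)
$B{\left(V,T \right)} = -30 + V$ ($B{\left(V,T \right)} = V - 5 \left(1 + 5\right) = V - 5 \cdot 6 = V - 30 = -30 + V$)
$\frac{-20042 + \left(14017 + 22741\right) \left(-9555 + 22550\right)}{\left(J - 20309\right) + B{\left(81,53 \right)}} = \frac{-20042 + \left(14017 + 22741\right) \left(-9555 + 22550\right)}{\left(-22146 - 20309\right) + \left(-30 + 81\right)} = \frac{-20042 + 36758 \cdot 12995}{\left(-22146 - 20309\right) + 51} = \frac{-20042 + 477670210}{-42455 + 51} = \frac{477650168}{-42404} = 477650168 \left(- \frac{1}{42404}\right) = - \frac{119412542}{10601}$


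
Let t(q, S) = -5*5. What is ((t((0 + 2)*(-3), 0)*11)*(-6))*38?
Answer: 62700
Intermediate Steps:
t(q, S) = -25
((t((0 + 2)*(-3), 0)*11)*(-6))*38 = (-25*11*(-6))*38 = -275*(-6)*38 = 1650*38 = 62700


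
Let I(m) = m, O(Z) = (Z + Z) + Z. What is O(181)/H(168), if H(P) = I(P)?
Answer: 181/56 ≈ 3.2321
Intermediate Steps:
O(Z) = 3*Z (O(Z) = 2*Z + Z = 3*Z)
H(P) = P
O(181)/H(168) = (3*181)/168 = 543*(1/168) = 181/56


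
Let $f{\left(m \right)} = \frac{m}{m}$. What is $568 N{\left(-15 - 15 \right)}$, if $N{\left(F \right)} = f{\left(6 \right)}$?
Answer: $568$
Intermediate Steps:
$f{\left(m \right)} = 1$
$N{\left(F \right)} = 1$
$568 N{\left(-15 - 15 \right)} = 568 \cdot 1 = 568$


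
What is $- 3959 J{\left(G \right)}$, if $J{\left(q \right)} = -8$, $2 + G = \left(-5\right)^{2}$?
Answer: $31672$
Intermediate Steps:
$G = 23$ ($G = -2 + \left(-5\right)^{2} = -2 + 25 = 23$)
$- 3959 J{\left(G \right)} = \left(-3959\right) \left(-8\right) = 31672$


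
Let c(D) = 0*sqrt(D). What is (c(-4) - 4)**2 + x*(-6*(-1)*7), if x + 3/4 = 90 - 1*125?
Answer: -2971/2 ≈ -1485.5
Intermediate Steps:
c(D) = 0
x = -143/4 (x = -3/4 + (90 - 1*125) = -3/4 + (90 - 125) = -3/4 - 35 = -143/4 ≈ -35.750)
(c(-4) - 4)**2 + x*(-6*(-1)*7) = (0 - 4)**2 - 143*(-6*(-1))*7/4 = (-4)**2 - 429*7/2 = 16 - 143/4*42 = 16 - 3003/2 = -2971/2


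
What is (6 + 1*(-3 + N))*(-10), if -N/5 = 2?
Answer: 70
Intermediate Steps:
N = -10 (N = -5*2 = -10)
(6 + 1*(-3 + N))*(-10) = (6 + 1*(-3 - 10))*(-10) = (6 + 1*(-13))*(-10) = (6 - 13)*(-10) = -7*(-10) = 70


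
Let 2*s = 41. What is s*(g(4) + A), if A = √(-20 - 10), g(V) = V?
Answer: 82 + 41*I*√30/2 ≈ 82.0 + 112.28*I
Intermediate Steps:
s = 41/2 (s = (½)*41 = 41/2 ≈ 20.500)
A = I*√30 (A = √(-30) = I*√30 ≈ 5.4772*I)
s*(g(4) + A) = 41*(4 + I*√30)/2 = 82 + 41*I*√30/2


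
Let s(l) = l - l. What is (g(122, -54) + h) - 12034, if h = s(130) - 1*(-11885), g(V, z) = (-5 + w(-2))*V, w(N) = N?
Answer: -1003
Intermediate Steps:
s(l) = 0
g(V, z) = -7*V (g(V, z) = (-5 - 2)*V = -7*V)
h = 11885 (h = 0 - 1*(-11885) = 0 + 11885 = 11885)
(g(122, -54) + h) - 12034 = (-7*122 + 11885) - 12034 = (-854 + 11885) - 12034 = 11031 - 12034 = -1003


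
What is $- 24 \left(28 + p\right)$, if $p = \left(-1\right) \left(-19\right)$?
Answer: $-1128$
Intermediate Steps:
$p = 19$
$- 24 \left(28 + p\right) = - 24 \left(28 + 19\right) = \left(-24\right) 47 = -1128$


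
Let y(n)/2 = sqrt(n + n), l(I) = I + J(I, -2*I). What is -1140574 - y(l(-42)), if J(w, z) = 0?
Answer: -1140574 - 4*I*sqrt(21) ≈ -1.1406e+6 - 18.33*I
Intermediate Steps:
l(I) = I (l(I) = I + 0 = I)
y(n) = 2*sqrt(2)*sqrt(n) (y(n) = 2*sqrt(n + n) = 2*sqrt(2*n) = 2*(sqrt(2)*sqrt(n)) = 2*sqrt(2)*sqrt(n))
-1140574 - y(l(-42)) = -1140574 - 2*sqrt(2)*sqrt(-42) = -1140574 - 2*sqrt(2)*I*sqrt(42) = -1140574 - 4*I*sqrt(21)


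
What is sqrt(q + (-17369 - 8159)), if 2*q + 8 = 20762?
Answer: I*sqrt(15151) ≈ 123.09*I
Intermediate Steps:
q = 10377 (q = -4 + (1/2)*20762 = -4 + 10381 = 10377)
sqrt(q + (-17369 - 8159)) = sqrt(10377 + (-17369 - 8159)) = sqrt(10377 - 25528) = sqrt(-15151) = I*sqrt(15151)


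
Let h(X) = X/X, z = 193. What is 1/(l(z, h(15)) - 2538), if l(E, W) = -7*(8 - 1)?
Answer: -1/2587 ≈ -0.00038655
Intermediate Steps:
h(X) = 1
l(E, W) = -49 (l(E, W) = -7*7 = -49)
1/(l(z, h(15)) - 2538) = 1/(-49 - 2538) = 1/(-2587) = -1/2587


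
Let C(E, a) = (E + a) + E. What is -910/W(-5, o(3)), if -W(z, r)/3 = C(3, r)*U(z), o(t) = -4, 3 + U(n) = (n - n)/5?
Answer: -455/9 ≈ -50.556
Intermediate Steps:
U(n) = -3 (U(n) = -3 + (n - n)/5 = -3 + 0*(⅕) = -3 + 0 = -3)
C(E, a) = a + 2*E
W(z, r) = 54 + 9*r (W(z, r) = -3*(r + 2*3)*(-3) = -3*(r + 6)*(-3) = -3*(6 + r)*(-3) = -3*(-18 - 3*r) = 54 + 9*r)
-910/W(-5, o(3)) = -910/(54 + 9*(-4)) = -910/(54 - 36) = -910/18 = -910*1/18 = -455/9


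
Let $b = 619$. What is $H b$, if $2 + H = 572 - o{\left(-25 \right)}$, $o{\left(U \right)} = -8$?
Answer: $357782$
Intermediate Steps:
$H = 578$ ($H = -2 + \left(572 - -8\right) = -2 + \left(572 + 8\right) = -2 + 580 = 578$)
$H b = 578 \cdot 619 = 357782$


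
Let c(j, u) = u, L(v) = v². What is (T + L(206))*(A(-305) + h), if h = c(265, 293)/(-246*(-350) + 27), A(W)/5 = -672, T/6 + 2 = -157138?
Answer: 260564696416508/86127 ≈ 3.0254e+9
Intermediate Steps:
T = -942840 (T = -12 + 6*(-157138) = -12 - 942828 = -942840)
A(W) = -3360 (A(W) = 5*(-672) = -3360)
h = 293/86127 (h = 293/(-246*(-350) + 27) = 293/(86100 + 27) = 293/86127 ≈ 0.0034020)
(T + L(206))*(A(-305) + h) = (-942840 + 206²)*(-3360 + 293/86127) = (-942840 + 42436)*(-289386427/86127) = -900404*(-289386427/86127) = 260564696416508/86127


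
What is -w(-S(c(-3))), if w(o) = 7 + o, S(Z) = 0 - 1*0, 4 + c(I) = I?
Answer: -7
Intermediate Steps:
c(I) = -4 + I
S(Z) = 0 (S(Z) = 0 + 0 = 0)
-w(-S(c(-3))) = -(7 - 1*0) = -(7 + 0) = -1*7 = -7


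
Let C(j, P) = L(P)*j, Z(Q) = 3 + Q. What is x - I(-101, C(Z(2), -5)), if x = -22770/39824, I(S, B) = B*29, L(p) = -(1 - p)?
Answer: 17312055/19912 ≈ 869.43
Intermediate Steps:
L(p) = -1 + p
C(j, P) = j*(-1 + P) (C(j, P) = (-1 + P)*j = j*(-1 + P))
I(S, B) = 29*B
x = -11385/19912 (x = -22770*1/39824 = -11385/19912 ≈ -0.57177)
x - I(-101, C(Z(2), -5)) = -11385/19912 - 29*(3 + 2)*(-1 - 5) = -11385/19912 - 29*5*(-6) = -11385/19912 - 29*(-30) = -11385/19912 - 1*(-870) = -11385/19912 + 870 = 17312055/19912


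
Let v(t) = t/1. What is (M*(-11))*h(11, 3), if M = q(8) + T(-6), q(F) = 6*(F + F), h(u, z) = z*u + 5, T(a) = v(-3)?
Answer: -38874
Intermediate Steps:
v(t) = t (v(t) = t*1 = t)
T(a) = -3
h(u, z) = 5 + u*z (h(u, z) = u*z + 5 = 5 + u*z)
q(F) = 12*F (q(F) = 6*(2*F) = 12*F)
M = 93 (M = 12*8 - 3 = 96 - 3 = 93)
(M*(-11))*h(11, 3) = (93*(-11))*(5 + 11*3) = -1023*(5 + 33) = -1023*38 = -38874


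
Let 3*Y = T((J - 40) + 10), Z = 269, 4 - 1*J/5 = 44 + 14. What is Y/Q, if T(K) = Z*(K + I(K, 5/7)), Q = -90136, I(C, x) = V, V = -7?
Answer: 82583/270408 ≈ 0.30540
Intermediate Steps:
J = -270 (J = 20 - 5*(44 + 14) = 20 - 5*58 = 20 - 290 = -270)
I(C, x) = -7
T(K) = -1883 + 269*K (T(K) = 269*(K - 7) = 269*(-7 + K) = -1883 + 269*K)
Y = -82583/3 (Y = (-1883 + 269*((-270 - 40) + 10))/3 = (-1883 + 269*(-310 + 10))/3 = (-1883 + 269*(-300))/3 = (-1883 - 80700)/3 = (⅓)*(-82583) = -82583/3 ≈ -27528.)
Y/Q = -82583/3/(-90136) = -82583/3*(-1/90136) = 82583/270408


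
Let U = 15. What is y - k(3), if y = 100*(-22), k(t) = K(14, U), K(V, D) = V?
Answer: -2214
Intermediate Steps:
k(t) = 14
y = -2200
y - k(3) = -2200 - 1*14 = -2200 - 14 = -2214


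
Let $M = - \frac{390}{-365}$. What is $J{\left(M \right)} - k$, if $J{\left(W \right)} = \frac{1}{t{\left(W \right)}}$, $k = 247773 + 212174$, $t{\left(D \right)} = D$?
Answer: $- \frac{35875793}{78} \approx -4.5995 \cdot 10^{5}$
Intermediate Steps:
$M = \frac{78}{73}$ ($M = \left(-390\right) \left(- \frac{1}{365}\right) = \frac{78}{73} \approx 1.0685$)
$k = 459947$
$J{\left(W \right)} = \frac{1}{W}$
$J{\left(M \right)} - k = \frac{1}{\frac{78}{73}} - 459947 = \frac{73}{78} - 459947 = - \frac{35875793}{78}$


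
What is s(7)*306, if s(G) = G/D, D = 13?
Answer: 2142/13 ≈ 164.77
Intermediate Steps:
s(G) = G/13
s(7)*306 = ((1/13)*7)*306 = (7/13)*306 = 2142/13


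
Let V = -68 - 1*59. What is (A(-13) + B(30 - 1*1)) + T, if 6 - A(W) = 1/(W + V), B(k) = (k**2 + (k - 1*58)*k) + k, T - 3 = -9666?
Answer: -1347919/140 ≈ -9628.0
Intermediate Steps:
T = -9663 (T = 3 - 9666 = -9663)
V = -127 (V = -68 - 59 = -127)
B(k) = k + k**2 + k*(-58 + k) (B(k) = (k**2 + (k - 58)*k) + k = (k**2 + (-58 + k)*k) + k = (k**2 + k*(-58 + k)) + k = k + k**2 + k*(-58 + k))
A(W) = 6 - 1/(-127 + W) (A(W) = 6 - 1/(W - 127) = 6 - 1/(-127 + W))
(A(-13) + B(30 - 1*1)) + T = ((-763 + 6*(-13))/(-127 - 13) + (30 - 1*1)*(-57 + 2*(30 - 1*1))) - 9663 = ((-763 - 78)/(-140) + (30 - 1)*(-57 + 2*(30 - 1))) - 9663 = (-1/140*(-841) + 29*(-57 + 2*29)) - 9663 = (841/140 + 29*(-57 + 58)) - 9663 = (841/140 + 29*1) - 9663 = (841/140 + 29) - 9663 = 4901/140 - 9663 = -1347919/140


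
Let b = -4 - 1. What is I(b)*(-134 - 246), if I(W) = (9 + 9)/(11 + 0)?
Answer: -6840/11 ≈ -621.82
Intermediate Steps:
b = -5
I(W) = 18/11
I(b)*(-134 - 246) = 18*(-134 - 246)/11 = (18/11)*(-380) = -6840/11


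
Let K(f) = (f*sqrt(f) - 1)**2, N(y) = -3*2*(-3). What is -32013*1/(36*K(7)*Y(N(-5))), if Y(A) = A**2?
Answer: -152951/18948168 - 24899*sqrt(7)/75792672 ≈ -0.0089412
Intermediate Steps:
N(y) = 18 (N(y) = -6*(-3) = 18)
K(f) = (-1 + f**(3/2))**2 (K(f) = (f**(3/2) - 1)**2 = (-1 + f**(3/2))**2)
-32013*1/(36*K(7)*Y(N(-5))) = -32013*1/(11664*(-1 + 7**(3/2))**2) = -32013*1/(11664*(-1 + 7*sqrt(7))**2) = -3557/(1296*(-1 + 7*sqrt(7))**2)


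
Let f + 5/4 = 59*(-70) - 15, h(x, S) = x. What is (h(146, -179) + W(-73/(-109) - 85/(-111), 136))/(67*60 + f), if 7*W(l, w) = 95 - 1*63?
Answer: -4216/3535 ≈ -1.1926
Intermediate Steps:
W(l, w) = 32/7 (W(l, w) = (95 - 1*63)/7 = (95 - 63)/7 = (⅐)*32 = 32/7)
f = -16585/4 (f = -5/4 + (59*(-70) - 15) = -5/4 + (-4130 - 15) = -5/4 - 4145 = -16585/4 ≈ -4146.3)
(h(146, -179) + W(-73/(-109) - 85/(-111), 136))/(67*60 + f) = (146 + 32/7)/(67*60 - 16585/4) = 1054/(7*(4020 - 16585/4)) = 1054/(7*(-505/4)) = (1054/7)*(-4/505) = -4216/3535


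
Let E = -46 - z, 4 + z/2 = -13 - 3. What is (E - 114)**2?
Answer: 14400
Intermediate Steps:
z = -40 (z = -8 + 2*(-13 - 3) = -8 + 2*(-16) = -8 - 32 = -40)
E = -6 (E = -46 - 1*(-40) = -46 + 40 = -6)
(E - 114)**2 = (-6 - 114)**2 = (-120)**2 = 14400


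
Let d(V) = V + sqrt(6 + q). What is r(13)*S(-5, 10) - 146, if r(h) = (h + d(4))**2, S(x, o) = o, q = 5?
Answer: 2854 + 340*sqrt(11) ≈ 3981.7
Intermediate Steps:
d(V) = V + sqrt(11) (d(V) = V + sqrt(6 + 5) = V + sqrt(11))
r(h) = (4 + h + sqrt(11))**2 (r(h) = (h + (4 + sqrt(11)))**2 = (4 + h + sqrt(11))**2)
r(13)*S(-5, 10) - 146 = (4 + 13 + sqrt(11))**2*10 - 146 = (17 + sqrt(11))**2*10 - 146 = 10*(17 + sqrt(11))**2 - 146 = -146 + 10*(17 + sqrt(11))**2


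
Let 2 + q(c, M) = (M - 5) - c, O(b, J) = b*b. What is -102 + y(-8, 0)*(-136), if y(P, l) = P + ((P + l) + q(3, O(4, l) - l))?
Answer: 1258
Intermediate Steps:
O(b, J) = b²
q(c, M) = -7 + M - c (q(c, M) = -2 + ((M - 5) - c) = -2 + ((-5 + M) - c) = -2 + (-5 + M - c) = -7 + M - c)
y(P, l) = 6 + 2*P (y(P, l) = P + ((P + l) + (-7 + (4² - l) - 1*3)) = P + ((P + l) + (-7 + (16 - l) - 3)) = P + ((P + l) + (6 - l)) = P + (6 + P) = 6 + 2*P)
-102 + y(-8, 0)*(-136) = -102 + (6 + 2*(-8))*(-136) = -102 + (6 - 16)*(-136) = -102 - 10*(-136) = -102 + 1360 = 1258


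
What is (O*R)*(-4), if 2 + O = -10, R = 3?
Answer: 144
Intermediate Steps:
O = -12 (O = -2 - 10 = -12)
(O*R)*(-4) = -12*3*(-4) = -36*(-4) = 144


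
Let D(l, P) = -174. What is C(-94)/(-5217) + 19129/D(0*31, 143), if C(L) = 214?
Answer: -11092581/100862 ≈ -109.98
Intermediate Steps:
C(-94)/(-5217) + 19129/D(0*31, 143) = 214/(-5217) + 19129/(-174) = 214*(-1/5217) + 19129*(-1/174) = -214/5217 - 19129/174 = -11092581/100862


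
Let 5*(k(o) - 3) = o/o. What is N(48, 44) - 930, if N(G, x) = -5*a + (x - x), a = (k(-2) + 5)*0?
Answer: -930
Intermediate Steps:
k(o) = 16/5 (k(o) = 3 + (o/o)/5 = 3 + (⅕)*1 = 3 + ⅕ = 16/5)
a = 0 (a = (16/5 + 5)*0 = (41/5)*0 = 0)
N(G, x) = 0 (N(G, x) = -5*0 + (x - x) = 0 + 0 = 0)
N(48, 44) - 930 = 0 - 930 = -930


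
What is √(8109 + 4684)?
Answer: √12793 ≈ 113.11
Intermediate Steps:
√(8109 + 4684) = √12793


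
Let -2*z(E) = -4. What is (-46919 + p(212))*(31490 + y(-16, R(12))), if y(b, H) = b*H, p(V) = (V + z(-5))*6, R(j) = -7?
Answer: -1442157270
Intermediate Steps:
z(E) = 2 (z(E) = -1/2*(-4) = 2)
p(V) = 12 + 6*V (p(V) = (V + 2)*6 = (2 + V)*6 = 12 + 6*V)
y(b, H) = H*b
(-46919 + p(212))*(31490 + y(-16, R(12))) = (-46919 + (12 + 6*212))*(31490 - 7*(-16)) = (-46919 + (12 + 1272))*(31490 + 112) = (-46919 + 1284)*31602 = -45635*31602 = -1442157270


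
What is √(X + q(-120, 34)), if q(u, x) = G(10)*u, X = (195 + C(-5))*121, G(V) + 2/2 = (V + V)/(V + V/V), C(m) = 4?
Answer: √2901679/11 ≈ 154.86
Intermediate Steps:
G(V) = -1 + 2*V/(1 + V) (G(V) = -1 + (V + V)/(V + V/V) = -1 + (2*V)/(V + 1) = -1 + (2*V)/(1 + V) = -1 + 2*V/(1 + V))
X = 24079 (X = (195 + 4)*121 = 199*121 = 24079)
q(u, x) = 9*u/11 (q(u, x) = ((-1 + 10)/(1 + 10))*u = (9/11)*u = ((1/11)*9)*u = 9*u/11)
√(X + q(-120, 34)) = √(24079 + (9/11)*(-120)) = √(24079 - 1080/11) = √(263789/11) = √2901679/11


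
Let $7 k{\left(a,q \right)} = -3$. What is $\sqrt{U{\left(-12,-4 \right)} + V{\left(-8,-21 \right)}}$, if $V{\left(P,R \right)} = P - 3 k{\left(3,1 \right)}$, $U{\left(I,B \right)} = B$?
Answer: $\frac{5 i \sqrt{21}}{7} \approx 3.2733 i$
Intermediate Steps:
$k{\left(a,q \right)} = - \frac{3}{7}$ ($k{\left(a,q \right)} = \frac{1}{7} \left(-3\right) = - \frac{3}{7}$)
$V{\left(P,R \right)} = \frac{9}{7} + P$ ($V{\left(P,R \right)} = P - - \frac{9}{7} = P + \frac{9}{7} = \frac{9}{7} + P$)
$\sqrt{U{\left(-12,-4 \right)} + V{\left(-8,-21 \right)}} = \sqrt{-4 + \left(\frac{9}{7} - 8\right)} = \sqrt{-4 - \frac{47}{7}} = \sqrt{- \frac{75}{7}} = \frac{5 i \sqrt{21}}{7}$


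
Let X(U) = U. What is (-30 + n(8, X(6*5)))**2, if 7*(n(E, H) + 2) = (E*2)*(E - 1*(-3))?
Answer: 2304/49 ≈ 47.020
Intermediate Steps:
n(E, H) = -2 + 2*E*(3 + E)/7 (n(E, H) = -2 + ((E*2)*(E - 1*(-3)))/7 = -2 + ((2*E)*(E + 3))/7 = -2 + ((2*E)*(3 + E))/7 = -2 + (2*E*(3 + E))/7 = -2 + 2*E*(3 + E)/7)
(-30 + n(8, X(6*5)))**2 = (-30 + (-2 + (2/7)*8**2 + (6/7)*8))**2 = (-30 + (-2 + (2/7)*64 + 48/7))**2 = (-30 + (-2 + 128/7 + 48/7))**2 = (-30 + 162/7)**2 = (-48/7)**2 = 2304/49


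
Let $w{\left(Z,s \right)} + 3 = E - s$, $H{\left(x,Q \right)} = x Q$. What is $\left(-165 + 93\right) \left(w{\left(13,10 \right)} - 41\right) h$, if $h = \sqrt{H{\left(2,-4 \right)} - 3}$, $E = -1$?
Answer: $3960 i \sqrt{11} \approx 13134.0 i$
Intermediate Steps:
$H{\left(x,Q \right)} = Q x$
$w{\left(Z,s \right)} = -4 - s$ ($w{\left(Z,s \right)} = -3 - \left(1 + s\right) = -4 - s$)
$h = i \sqrt{11}$ ($h = \sqrt{\left(-4\right) 2 - 3} = \sqrt{-8 - 3} = \sqrt{-11} = i \sqrt{11} \approx 3.3166 i$)
$\left(-165 + 93\right) \left(w{\left(13,10 \right)} - 41\right) h = \left(-165 + 93\right) \left(\left(-4 - 10\right) - 41\right) i \sqrt{11} = - 72 \left(\left(-4 - 10\right) - 41\right) i \sqrt{11} = - 72 \left(-14 - 41\right) i \sqrt{11} = \left(-72\right) \left(-55\right) i \sqrt{11} = 3960 i \sqrt{11}$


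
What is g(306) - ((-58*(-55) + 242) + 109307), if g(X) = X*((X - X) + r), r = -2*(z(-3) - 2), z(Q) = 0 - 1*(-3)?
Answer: -113351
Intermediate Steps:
z(Q) = 3 (z(Q) = 0 + 3 = 3)
r = -2 (r = -2*(3 - 2) = -2*1 = -2)
g(X) = -2*X (g(X) = X*((X - X) - 2) = X*(0 - 2) = X*(-2) = -2*X)
g(306) - ((-58*(-55) + 242) + 109307) = -2*306 - ((-58*(-55) + 242) + 109307) = -612 - ((3190 + 242) + 109307) = -612 - (3432 + 109307) = -612 - 1*112739 = -612 - 112739 = -113351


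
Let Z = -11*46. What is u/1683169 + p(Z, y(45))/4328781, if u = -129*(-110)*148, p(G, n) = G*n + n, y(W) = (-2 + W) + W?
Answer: 9016159523360/7286069986989 ≈ 1.2375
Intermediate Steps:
y(W) = -2 + 2*W
Z = -506
p(G, n) = n + G*n
u = 2100120 (u = 14190*148 = 2100120)
u/1683169 + p(Z, y(45))/4328781 = 2100120/1683169 + ((-2 + 2*45)*(1 - 506))/4328781 = 2100120*(1/1683169) + ((-2 + 90)*(-505))*(1/4328781) = 2100120/1683169 + (88*(-505))*(1/4328781) = 2100120/1683169 - 44440*1/4328781 = 2100120/1683169 - 44440/4328781 = 9016159523360/7286069986989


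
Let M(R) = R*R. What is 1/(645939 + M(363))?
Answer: 1/777708 ≈ 1.2858e-6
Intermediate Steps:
M(R) = R²
1/(645939 + M(363)) = 1/(645939 + 363²) = 1/(645939 + 131769) = 1/777708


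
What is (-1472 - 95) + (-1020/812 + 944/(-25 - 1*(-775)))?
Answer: -119287684/76125 ≈ -1567.0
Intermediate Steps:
(-1472 - 95) + (-1020/812 + 944/(-25 - 1*(-775))) = -1567 + (-1020*1/812 + 944/(-25 + 775)) = -1567 + (-255/203 + 944/750) = -1567 + (-255/203 + 944*(1/750)) = -1567 + (-255/203 + 472/375) = -1567 + 191/76125 = -119287684/76125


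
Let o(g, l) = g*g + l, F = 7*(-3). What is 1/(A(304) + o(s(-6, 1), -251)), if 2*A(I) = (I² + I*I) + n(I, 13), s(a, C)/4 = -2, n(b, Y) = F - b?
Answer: 2/184133 ≈ 1.0862e-5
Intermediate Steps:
F = -21
n(b, Y) = -21 - b
s(a, C) = -8 (s(a, C) = 4*(-2) = -8)
o(g, l) = l + g² (o(g, l) = g² + l = l + g²)
A(I) = -21/2 + I² - I/2 (A(I) = ((I² + I*I) + (-21 - I))/2 = ((I² + I²) + (-21 - I))/2 = (2*I² + (-21 - I))/2 = (-21 - I + 2*I²)/2 = -21/2 + I² - I/2)
1/(A(304) + o(s(-6, 1), -251)) = 1/((-21/2 + 304² - ½*304) + (-251 + (-8)²)) = 1/((-21/2 + 92416 - 152) + (-251 + 64)) = 1/(184507/2 - 187) = 1/(184133/2) = 2/184133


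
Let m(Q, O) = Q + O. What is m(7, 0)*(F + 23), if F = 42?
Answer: 455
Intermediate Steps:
m(Q, O) = O + Q
m(7, 0)*(F + 23) = (0 + 7)*(42 + 23) = 7*65 = 455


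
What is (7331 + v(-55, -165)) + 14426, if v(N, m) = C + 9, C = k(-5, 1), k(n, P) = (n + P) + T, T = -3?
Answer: 21759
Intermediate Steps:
k(n, P) = -3 + P + n (k(n, P) = (n + P) - 3 = (P + n) - 3 = -3 + P + n)
C = -7 (C = -3 + 1 - 5 = -7)
v(N, m) = 2 (v(N, m) = -7 + 9 = 2)
(7331 + v(-55, -165)) + 14426 = (7331 + 2) + 14426 = 7333 + 14426 = 21759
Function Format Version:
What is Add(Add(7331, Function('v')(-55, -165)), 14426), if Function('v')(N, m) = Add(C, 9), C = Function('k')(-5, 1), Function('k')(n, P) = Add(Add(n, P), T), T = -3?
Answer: 21759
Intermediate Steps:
Function('k')(n, P) = Add(-3, P, n) (Function('k')(n, P) = Add(Add(n, P), -3) = Add(Add(P, n), -3) = Add(-3, P, n))
C = -7 (C = Add(-3, 1, -5) = -7)
Function('v')(N, m) = 2 (Function('v')(N, m) = Add(-7, 9) = 2)
Add(Add(7331, Function('v')(-55, -165)), 14426) = Add(Add(7331, 2), 14426) = Add(7333, 14426) = 21759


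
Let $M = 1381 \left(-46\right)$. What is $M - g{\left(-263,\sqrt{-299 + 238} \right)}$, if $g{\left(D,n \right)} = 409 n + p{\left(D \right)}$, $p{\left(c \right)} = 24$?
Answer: $-63550 - 409 i \sqrt{61} \approx -63550.0 - 3194.4 i$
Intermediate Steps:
$g{\left(D,n \right)} = 24 + 409 n$ ($g{\left(D,n \right)} = 409 n + 24 = 24 + 409 n$)
$M = -63526$
$M - g{\left(-263,\sqrt{-299 + 238} \right)} = -63526 - \left(24 + 409 \sqrt{-299 + 238}\right) = -63526 - \left(24 + 409 \sqrt{-61}\right) = -63526 - \left(24 + 409 i \sqrt{61}\right) = -63550 - 409 i \sqrt{61}$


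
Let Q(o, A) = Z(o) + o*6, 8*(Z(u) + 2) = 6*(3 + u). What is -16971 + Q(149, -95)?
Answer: -15965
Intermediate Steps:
Z(u) = 1/4 + 3*u/4 (Z(u) = -2 + (6*(3 + u))/8 = -2 + (18 + 6*u)/8 = -2 + (9/4 + 3*u/4) = 1/4 + 3*u/4)
Q(o, A) = 1/4 + 27*o/4 (Q(o, A) = (1/4 + 3*o/4) + o*6 = (1/4 + 3*o/4) + 6*o = 1/4 + 27*o/4)
-16971 + Q(149, -95) = -16971 + (1/4 + (27/4)*149) = -16971 + (1/4 + 4023/4) = -16971 + 1006 = -15965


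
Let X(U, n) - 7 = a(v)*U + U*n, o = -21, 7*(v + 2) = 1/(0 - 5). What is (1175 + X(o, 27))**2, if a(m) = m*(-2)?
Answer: 7017201/25 ≈ 2.8069e+5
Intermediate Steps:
v = -71/35 (v = -2 + 1/(7*(0 - 5)) = -2 + (1/7)/(-5) = -2 + (1/7)*(-1/5) = -2 - 1/35 = -71/35 ≈ -2.0286)
a(m) = -2*m
X(U, n) = 7 + 142*U/35 + U*n (X(U, n) = 7 + ((-2*(-71/35))*U + U*n) = 7 + (142*U/35 + U*n) = 7 + 142*U/35 + U*n)
(1175 + X(o, 27))**2 = (1175 + (7 + (142/35)*(-21) - 21*27))**2 = (1175 + (7 - 426/5 - 567))**2 = (1175 - 3226/5)**2 = (2649/5)**2 = 7017201/25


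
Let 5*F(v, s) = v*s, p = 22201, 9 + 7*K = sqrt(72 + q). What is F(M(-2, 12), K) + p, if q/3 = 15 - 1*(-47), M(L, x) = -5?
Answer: 155416/7 - sqrt(258)/7 ≈ 22200.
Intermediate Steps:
q = 186 (q = 3*(15 - 1*(-47)) = 3*(15 + 47) = 3*62 = 186)
K = -9/7 + sqrt(258)/7 (K = -9/7 + sqrt(72 + 186)/7 = -9/7 + sqrt(258)/7 ≈ 1.0089)
F(v, s) = s*v/5 (F(v, s) = (v*s)/5 = (s*v)/5 = s*v/5)
F(M(-2, 12), K) + p = (1/5)*(-9/7 + sqrt(258)/7)*(-5) + 22201 = (9/7 - sqrt(258)/7) + 22201 = 155416/7 - sqrt(258)/7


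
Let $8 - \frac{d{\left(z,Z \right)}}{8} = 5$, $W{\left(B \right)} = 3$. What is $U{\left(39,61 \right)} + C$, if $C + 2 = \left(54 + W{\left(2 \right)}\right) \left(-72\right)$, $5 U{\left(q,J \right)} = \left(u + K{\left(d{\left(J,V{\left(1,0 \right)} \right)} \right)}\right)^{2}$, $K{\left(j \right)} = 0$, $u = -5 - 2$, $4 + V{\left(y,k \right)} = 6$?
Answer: $- \frac{20481}{5} \approx -4096.2$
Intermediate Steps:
$V{\left(y,k \right)} = 2$ ($V{\left(y,k \right)} = -4 + 6 = 2$)
$u = -7$ ($u = -5 - 2 = -7$)
$d{\left(z,Z \right)} = 24$ ($d{\left(z,Z \right)} = 64 - 40 = 24$)
$U{\left(q,J \right)} = \frac{49}{5}$ ($U{\left(q,J \right)} = \frac{\left(-7 + 0\right)^{2}}{5} = \frac{\left(-7\right)^{2}}{5} = \frac{1}{5} \cdot 49 = \frac{49}{5}$)
$C = -4106$ ($C = -2 + \left(54 + 3\right) \left(-72\right) = -2 + 57 \left(-72\right) = -2 - 4104 = -4106$)
$U{\left(39,61 \right)} + C = \frac{49}{5} - 4106 = - \frac{20481}{5}$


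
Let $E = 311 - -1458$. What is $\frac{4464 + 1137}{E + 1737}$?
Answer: $\frac{5601}{3506} \approx 1.5975$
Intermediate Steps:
$E = 1769$ ($E = 311 + 1458 = 1769$)
$\frac{4464 + 1137}{E + 1737} = \frac{4464 + 1137}{1769 + 1737} = \frac{5601}{3506}$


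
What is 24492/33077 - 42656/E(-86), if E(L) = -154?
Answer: 64304740/231539 ≈ 277.73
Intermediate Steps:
24492/33077 - 42656/E(-86) = 24492/33077 - 42656/(-154) = 24492*(1/33077) - 42656*(-1/154) = 24492/33077 + 21328/77 = 64304740/231539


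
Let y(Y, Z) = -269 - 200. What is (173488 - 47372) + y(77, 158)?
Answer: 125647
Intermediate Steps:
y(Y, Z) = -469
(173488 - 47372) + y(77, 158) = (173488 - 47372) - 469 = 126116 - 469 = 125647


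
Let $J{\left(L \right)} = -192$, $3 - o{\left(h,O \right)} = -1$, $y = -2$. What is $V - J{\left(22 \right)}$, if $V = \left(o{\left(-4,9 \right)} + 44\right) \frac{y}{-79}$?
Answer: $\frac{15264}{79} \approx 193.22$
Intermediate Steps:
$o{\left(h,O \right)} = 4$ ($o{\left(h,O \right)} = 3 - -1 = 3 + 1 = 4$)
$V = \frac{96}{79}$ ($V = \left(4 + 44\right) \left(- \frac{2}{-79}\right) = 48 \left(\left(-2\right) \left(- \frac{1}{79}\right)\right) = 48 \cdot \frac{2}{79} = \frac{96}{79} \approx 1.2152$)
$V - J{\left(22 \right)} = \frac{96}{79} - -192 = \frac{96}{79} + 192 = \frac{15264}{79}$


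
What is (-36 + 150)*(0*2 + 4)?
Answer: 456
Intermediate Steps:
(-36 + 150)*(0*2 + 4) = 114*(0 + 4) = 114*4 = 456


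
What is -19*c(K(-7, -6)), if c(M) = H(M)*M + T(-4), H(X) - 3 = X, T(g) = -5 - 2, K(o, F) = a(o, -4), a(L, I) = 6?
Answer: -893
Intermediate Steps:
K(o, F) = 6
T(g) = -7
H(X) = 3 + X
c(M) = -7 + M*(3 + M) (c(M) = (3 + M)*M - 7 = M*(3 + M) - 7 = -7 + M*(3 + M))
-19*c(K(-7, -6)) = -19*(-7 + 6*(3 + 6)) = -19*(-7 + 6*9) = -19*(-7 + 54) = -19*47 = -893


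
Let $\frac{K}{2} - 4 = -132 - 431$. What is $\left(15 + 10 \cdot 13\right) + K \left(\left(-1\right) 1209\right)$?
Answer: $1351807$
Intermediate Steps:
$K = -1118$ ($K = 8 + 2 \left(-132 - 431\right) = 8 + 2 \left(-563\right) = 8 - 1126 = -1118$)
$\left(15 + 10 \cdot 13\right) + K \left(\left(-1\right) 1209\right) = \left(15 + 10 \cdot 13\right) - 1118 \left(\left(-1\right) 1209\right) = \left(15 + 130\right) - -1351662 = 145 + 1351662 = 1351807$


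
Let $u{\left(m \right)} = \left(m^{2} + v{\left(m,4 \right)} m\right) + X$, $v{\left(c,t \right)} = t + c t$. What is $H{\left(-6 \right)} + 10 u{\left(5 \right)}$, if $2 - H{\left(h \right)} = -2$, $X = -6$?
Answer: $1394$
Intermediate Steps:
$H{\left(h \right)} = 4$ ($H{\left(h \right)} = 2 - -2 = 2 + 2 = 4$)
$u{\left(m \right)} = -6 + m^{2} + m \left(4 + 4 m\right)$ ($u{\left(m \right)} = \left(m^{2} + 4 \left(1 + m\right) m\right) - 6 = \left(m^{2} + \left(4 + 4 m\right) m\right) - 6 = \left(m^{2} + m \left(4 + 4 m\right)\right) - 6 = -6 + m^{2} + m \left(4 + 4 m\right)$)
$H{\left(-6 \right)} + 10 u{\left(5 \right)} = 4 + 10 \left(-6 + 4 \cdot 5 + 5 \cdot 5^{2}\right) = 4 + 10 \left(-6 + 20 + 5 \cdot 25\right) = 4 + 10 \left(-6 + 20 + 125\right) = 4 + 10 \cdot 139 = 4 + 1390 = 1394$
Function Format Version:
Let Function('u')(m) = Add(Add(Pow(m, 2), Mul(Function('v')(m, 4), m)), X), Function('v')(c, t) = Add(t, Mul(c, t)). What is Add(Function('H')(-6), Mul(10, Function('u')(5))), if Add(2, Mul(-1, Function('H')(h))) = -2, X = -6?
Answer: 1394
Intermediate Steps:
Function('H')(h) = 4 (Function('H')(h) = Add(2, Mul(-1, -2)) = Add(2, 2) = 4)
Function('u')(m) = Add(-6, Pow(m, 2), Mul(m, Add(4, Mul(4, m)))) (Function('u')(m) = Add(Add(Pow(m, 2), Mul(Mul(4, Add(1, m)), m)), -6) = Add(Add(Pow(m, 2), Mul(Add(4, Mul(4, m)), m)), -6) = Add(Add(Pow(m, 2), Mul(m, Add(4, Mul(4, m)))), -6) = Add(-6, Pow(m, 2), Mul(m, Add(4, Mul(4, m)))))
Add(Function('H')(-6), Mul(10, Function('u')(5))) = Add(4, Mul(10, Add(-6, Mul(4, 5), Mul(5, Pow(5, 2))))) = Add(4, Mul(10, Add(-6, 20, Mul(5, 25)))) = Add(4, Mul(10, Add(-6, 20, 125))) = Add(4, Mul(10, 139)) = Add(4, 1390) = 1394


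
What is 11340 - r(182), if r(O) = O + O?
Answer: 10976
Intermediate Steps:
r(O) = 2*O
11340 - r(182) = 11340 - 2*182 = 11340 - 1*364 = 11340 - 364 = 10976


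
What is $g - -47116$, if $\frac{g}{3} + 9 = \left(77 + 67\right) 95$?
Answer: $88129$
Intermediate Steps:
$g = 41013$ ($g = -27 + 3 \left(77 + 67\right) 95 = -27 + 3 \cdot 144 \cdot 95 = -27 + 3 \cdot 13680 = -27 + 41040 = 41013$)
$g - -47116 = 41013 - -47116 = 41013 + 47116 = 88129$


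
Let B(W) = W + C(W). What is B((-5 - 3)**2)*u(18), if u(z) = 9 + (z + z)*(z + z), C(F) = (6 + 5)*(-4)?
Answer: 26100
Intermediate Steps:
C(F) = -44 (C(F) = 11*(-4) = -44)
u(z) = 9 + 4*z**2 (u(z) = 9 + (2*z)*(2*z) = 9 + 4*z**2)
B(W) = -44 + W (B(W) = W - 44 = -44 + W)
B((-5 - 3)**2)*u(18) = (-44 + (-5 - 3)**2)*(9 + 4*18**2) = (-44 + (-8)**2)*(9 + 4*324) = (-44 + 64)*(9 + 1296) = 20*1305 = 26100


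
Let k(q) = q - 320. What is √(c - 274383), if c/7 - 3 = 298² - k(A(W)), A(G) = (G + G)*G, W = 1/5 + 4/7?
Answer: 6*√11892629/35 ≈ 591.18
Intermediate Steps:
W = 27/35 (W = 1*(⅕) + 4*(⅐) = ⅕ + 4/7 = 27/35 ≈ 0.77143)
A(G) = 2*G² (A(G) = (2*G)*G = 2*G²)
k(q) = -320 + q
c = 109179117/175 (c = 21 + 7*(298² - (-320 + 2*(27/35)²)) = 21 + 7*(88804 - (-320 + 2*(729/1225))) = 21 + 7*(88804 - (-320 + 1458/1225)) = 21 + 7*(88804 - 1*(-390542/1225)) = 21 + 7*(88804 + 390542/1225) = 21 + 7*(109175442/1225) = 21 + 109175442/175 = 109179117/175 ≈ 6.2388e+5)
√(c - 274383) = √(109179117/175 - 274383) = √(61162092/175) = 6*√11892629/35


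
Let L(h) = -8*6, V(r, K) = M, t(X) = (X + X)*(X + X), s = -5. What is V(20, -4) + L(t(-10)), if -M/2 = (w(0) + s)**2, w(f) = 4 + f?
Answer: -50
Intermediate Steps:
M = -2 (M = -2*((4 + 0) - 5)**2 = -2*(4 - 5)**2 = -2*(-1)**2 = -2*1 = -2)
t(X) = 4*X**2 (t(X) = (2*X)*(2*X) = 4*X**2)
V(r, K) = -2
L(h) = -48
V(20, -4) + L(t(-10)) = -2 - 48 = -50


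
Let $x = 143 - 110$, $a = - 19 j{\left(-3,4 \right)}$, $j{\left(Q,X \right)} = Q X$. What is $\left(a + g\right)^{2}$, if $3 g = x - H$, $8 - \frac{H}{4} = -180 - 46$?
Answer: $5329$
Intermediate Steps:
$a = 228$ ($a = - 19 \left(\left(-3\right) 4\right) = \left(-19\right) \left(-12\right) = 228$)
$x = 33$ ($x = 143 - 110 = 33$)
$H = 936$ ($H = 32 - 4 \left(-180 - 46\right) = 32 - -904 = 32 + 904 = 936$)
$g = -301$ ($g = \frac{33 - 936}{3} = \frac{1}{3} \left(-903\right) = -301$)
$\left(a + g\right)^{2} = \left(228 - 301\right)^{2} = \left(-73\right)^{2} = 5329$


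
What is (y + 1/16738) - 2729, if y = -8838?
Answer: -193608445/16738 ≈ -11567.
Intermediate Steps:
(y + 1/16738) - 2729 = (-8838 + 1/16738) - 2729 = -147930443/16738 - 2729 = -193608445/16738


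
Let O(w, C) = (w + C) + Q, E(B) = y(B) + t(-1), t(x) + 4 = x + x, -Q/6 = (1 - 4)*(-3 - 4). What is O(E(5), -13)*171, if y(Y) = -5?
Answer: -25650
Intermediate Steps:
Q = -126 (Q = -6*(1 - 4)*(-3 - 4) = -(-18)*(-7) = -6*21 = -126)
t(x) = -4 + 2*x (t(x) = -4 + (x + x) = -4 + 2*x)
E(B) = -11 (E(B) = -5 + (-4 + 2*(-1)) = -5 + (-4 - 2) = -5 - 6 = -11)
O(w, C) = -126 + C + w (O(w, C) = (w + C) - 126 = (C + w) - 126 = -126 + C + w)
O(E(5), -13)*171 = (-126 - 13 - 11)*171 = -150*171 = -25650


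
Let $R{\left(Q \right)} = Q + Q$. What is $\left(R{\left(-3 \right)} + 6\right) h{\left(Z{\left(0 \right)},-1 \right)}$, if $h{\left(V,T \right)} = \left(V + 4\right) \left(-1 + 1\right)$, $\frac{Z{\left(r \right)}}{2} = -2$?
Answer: $0$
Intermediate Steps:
$R{\left(Q \right)} = 2 Q$
$Z{\left(r \right)} = -4$ ($Z{\left(r \right)} = 2 \left(-2\right) = -4$)
$h{\left(V,T \right)} = 0$ ($h{\left(V,T \right)} = \left(4 + V\right) 0 = 0$)
$\left(R{\left(-3 \right)} + 6\right) h{\left(Z{\left(0 \right)},-1 \right)} = \left(2 \left(-3\right) + 6\right) 0 = \left(-6 + 6\right) 0 = 0 \cdot 0 = 0$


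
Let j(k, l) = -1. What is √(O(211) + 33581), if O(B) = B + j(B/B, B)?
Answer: √33791 ≈ 183.82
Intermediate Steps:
O(B) = -1 + B (O(B) = B - 1 = -1 + B)
√(O(211) + 33581) = √((-1 + 211) + 33581) = √(210 + 33581) = √33791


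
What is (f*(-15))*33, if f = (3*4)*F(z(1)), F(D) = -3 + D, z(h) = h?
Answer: 11880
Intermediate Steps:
f = -24 (f = (3*4)*(-3 + 1) = 12*(-2) = -24)
(f*(-15))*33 = -24*(-15)*33 = 360*33 = 11880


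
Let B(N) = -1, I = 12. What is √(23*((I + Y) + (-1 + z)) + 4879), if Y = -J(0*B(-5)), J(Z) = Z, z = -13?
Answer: 3*√537 ≈ 69.520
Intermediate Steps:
Y = 0 (Y = -0*(-1) = -1*0 = 0)
√(23*((I + Y) + (-1 + z)) + 4879) = √(23*((12 + 0) + (-1 - 13)) + 4879) = √(23*(12 - 14) + 4879) = √(23*(-2) + 4879) = √(-46 + 4879) = √4833 = 3*√537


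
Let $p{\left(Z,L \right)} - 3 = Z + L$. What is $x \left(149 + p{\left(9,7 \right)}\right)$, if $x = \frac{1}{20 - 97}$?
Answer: $- \frac{24}{11} \approx -2.1818$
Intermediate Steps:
$p{\left(Z,L \right)} = 3 + L + Z$ ($p{\left(Z,L \right)} = 3 + \left(Z + L\right) = 3 + \left(L + Z\right) = 3 + L + Z$)
$x = - \frac{1}{77}$ ($x = \frac{1}{-77} = - \frac{1}{77} \approx -0.012987$)
$x \left(149 + p{\left(9,7 \right)}\right) = - \frac{149 + \left(3 + 7 + 9\right)}{77} = - \frac{149 + 19}{77} = \left(- \frac{1}{77}\right) 168 = - \frac{24}{11}$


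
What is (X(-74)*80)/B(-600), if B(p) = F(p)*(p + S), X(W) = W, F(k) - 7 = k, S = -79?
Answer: -5920/402647 ≈ -0.014703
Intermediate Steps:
F(k) = 7 + k
B(p) = (-79 + p)*(7 + p) (B(p) = (7 + p)*(p - 79) = (7 + p)*(-79 + p) = (-79 + p)*(7 + p))
(X(-74)*80)/B(-600) = (-74*80)/(((-79 - 600)*(7 - 600))) = -5920/((-679*(-593))) = -5920/402647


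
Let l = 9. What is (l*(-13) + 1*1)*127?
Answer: -14732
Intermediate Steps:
(l*(-13) + 1*1)*127 = (9*(-13) + 1*1)*127 = (-117 + 1)*127 = -116*127 = -14732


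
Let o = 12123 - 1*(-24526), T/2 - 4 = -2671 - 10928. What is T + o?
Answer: 9459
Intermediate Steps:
T = -27190 (T = 8 + 2*(-2671 - 10928) = 8 + 2*(-13599) = 8 - 27198 = -27190)
o = 36649 (o = 12123 + 24526 = 36649)
T + o = -27190 + 36649 = 9459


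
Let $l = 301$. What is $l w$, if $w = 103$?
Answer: $31003$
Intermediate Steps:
$l w = 301 \cdot 103 = 31003$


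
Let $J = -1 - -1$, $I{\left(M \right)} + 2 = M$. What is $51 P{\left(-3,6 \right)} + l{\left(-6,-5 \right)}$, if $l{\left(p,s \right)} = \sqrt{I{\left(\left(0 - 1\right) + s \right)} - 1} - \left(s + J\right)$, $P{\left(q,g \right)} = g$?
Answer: $311 + 3 i \approx 311.0 + 3.0 i$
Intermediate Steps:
$I{\left(M \right)} = -2 + M$
$J = 0$ ($J = -1 + 1 = 0$)
$l{\left(p,s \right)} = \sqrt{-4 + s} - s$ ($l{\left(p,s \right)} = \sqrt{\left(-2 + \left(\left(0 - 1\right) + s\right)\right) - 1} - \left(s + 0\right) = \sqrt{\left(-2 + \left(-1 + s\right)\right) - 1} - s = \sqrt{\left(-3 + s\right) - 1} - s = \sqrt{-4 + s} - s$)
$51 P{\left(-3,6 \right)} + l{\left(-6,-5 \right)} = 51 \cdot 6 + \left(\sqrt{-4 - 5} - -5\right) = 306 + \left(\sqrt{-9} + 5\right) = 306 + \left(3 i + 5\right) = 306 + \left(5 + 3 i\right) = 311 + 3 i$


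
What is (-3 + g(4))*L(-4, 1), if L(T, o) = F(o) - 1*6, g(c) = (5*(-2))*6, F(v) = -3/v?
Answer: 567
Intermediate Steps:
g(c) = -60 (g(c) = -10*6 = -60)
L(T, o) = -6 - 3/o (L(T, o) = -3/o - 1*6 = -3/o - 6 = -6 - 3/o)
(-3 + g(4))*L(-4, 1) = (-3 - 60)*(-6 - 3/1) = -63*(-6 - 3*1) = -63*(-6 - 3) = -63*(-9) = 567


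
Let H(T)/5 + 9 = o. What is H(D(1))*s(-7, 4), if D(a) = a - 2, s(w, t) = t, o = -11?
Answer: -400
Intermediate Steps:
D(a) = -2 + a
H(T) = -100 (H(T) = -45 + 5*(-11) = -45 - 55 = -100)
H(D(1))*s(-7, 4) = -100*4 = -400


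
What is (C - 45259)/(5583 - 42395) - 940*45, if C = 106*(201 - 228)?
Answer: -1557099479/36812 ≈ -42299.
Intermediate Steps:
C = -2862 (C = 106*(-27) = -2862)
(C - 45259)/(5583 - 42395) - 940*45 = (-2862 - 45259)/(5583 - 42395) - 940*45 = -48121/(-36812) - 42300 = -48121*(-1/36812) - 42300 = 48121/36812 - 42300 = -1557099479/36812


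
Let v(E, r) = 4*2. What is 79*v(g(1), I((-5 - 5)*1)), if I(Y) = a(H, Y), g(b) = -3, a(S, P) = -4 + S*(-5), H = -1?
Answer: 632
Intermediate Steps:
a(S, P) = -4 - 5*S
I(Y) = 1 (I(Y) = -4 - 5*(-1) = -4 + 5 = 1)
v(E, r) = 8
79*v(g(1), I((-5 - 5)*1)) = 79*8 = 632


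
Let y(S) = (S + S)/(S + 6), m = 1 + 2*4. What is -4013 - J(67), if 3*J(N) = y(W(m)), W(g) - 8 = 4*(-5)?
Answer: -12043/3 ≈ -4014.3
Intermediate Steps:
m = 9 (m = 1 + 8 = 9)
W(g) = -12 (W(g) = 8 + 4*(-5) = 8 - 20 = -12)
y(S) = 2*S/(6 + S) (y(S) = (2*S)/(6 + S) = 2*S/(6 + S))
J(N) = 4/3 (J(N) = (2*(-12)/(6 - 12))/3 = (2*(-12)/(-6))/3 = (2*(-12)*(-1/6))/3 = (1/3)*4 = 4/3)
-4013 - J(67) = -4013 - 1*4/3 = -4013 - 4/3 = -12043/3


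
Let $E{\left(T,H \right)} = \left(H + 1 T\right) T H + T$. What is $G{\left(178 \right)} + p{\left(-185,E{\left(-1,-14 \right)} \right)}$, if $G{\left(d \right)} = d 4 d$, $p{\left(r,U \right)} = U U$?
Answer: $171257$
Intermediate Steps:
$E{\left(T,H \right)} = T + H T \left(H + T\right)$ ($E{\left(T,H \right)} = \left(H + T\right) T H + T = T \left(H + T\right) H + T = H T \left(H + T\right) + T = T + H T \left(H + T\right)$)
$p{\left(r,U \right)} = U^{2}$
$G{\left(d \right)} = 4 d^{2}$
$G{\left(178 \right)} + p{\left(-185,E{\left(-1,-14 \right)} \right)} = 4 \cdot 178^{2} + \left(- (1 + \left(-14\right)^{2} - -14)\right)^{2} = 4 \cdot 31684 + \left(- (1 + 196 + 14)\right)^{2} = 126736 + \left(\left(-1\right) 211\right)^{2} = 126736 + \left(-211\right)^{2} = 126736 + 44521 = 171257$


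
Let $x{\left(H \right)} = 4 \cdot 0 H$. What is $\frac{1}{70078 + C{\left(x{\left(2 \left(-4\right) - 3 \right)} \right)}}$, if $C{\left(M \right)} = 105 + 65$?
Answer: $\frac{1}{70248} \approx 1.4235 \cdot 10^{-5}$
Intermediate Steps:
$x{\left(H \right)} = 0$ ($x{\left(H \right)} = 0 H = 0$)
$C{\left(M \right)} = 170$
$\frac{1}{70078 + C{\left(x{\left(2 \left(-4\right) - 3 \right)} \right)}} = \frac{1}{70078 + 170} = \frac{1}{70248}$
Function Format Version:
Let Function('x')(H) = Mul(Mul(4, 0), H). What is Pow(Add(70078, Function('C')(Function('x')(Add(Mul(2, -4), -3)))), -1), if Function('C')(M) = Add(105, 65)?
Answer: Rational(1, 70248) ≈ 1.4235e-5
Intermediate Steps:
Function('x')(H) = 0 (Function('x')(H) = Mul(0, H) = 0)
Function('C')(M) = 170
Pow(Add(70078, Function('C')(Function('x')(Add(Mul(2, -4), -3)))), -1) = Pow(Add(70078, 170), -1) = Pow(70248, -1) = Rational(1, 70248)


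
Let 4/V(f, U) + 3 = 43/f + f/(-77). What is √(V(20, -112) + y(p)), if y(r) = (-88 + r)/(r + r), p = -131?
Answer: I*√555062756942/447758 ≈ 1.6639*I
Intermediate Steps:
V(f, U) = 4/(-3 + 43/f - f/77) (V(f, U) = 4/(-3 + (43/f + f/(-77))) = 4/(-3 + (43/f + f*(-1/77))) = 4/(-3 + (43/f - f/77)) = 4/(-3 + 43/f - f/77))
y(r) = (-88 + r)/(2*r) (y(r) = (-88 + r)/((2*r)) = (-88 + r)*(1/(2*r)) = (-88 + r)/(2*r))
√(V(20, -112) + y(p)) = √(-308*20/(-3311 + 20² + 231*20) + (½)*(-88 - 131)/(-131)) = √(-308*20/(-3311 + 400 + 4620) + (½)*(-1/131)*(-219)) = √(-308*20/1709 + 219/262) = √(-308*20*1/1709 + 219/262) = √(-6160/1709 + 219/262) = √(-1239649/447758) = I*√555062756942/447758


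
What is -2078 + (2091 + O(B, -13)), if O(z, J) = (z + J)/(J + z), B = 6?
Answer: 14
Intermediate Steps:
O(z, J) = 1 (O(z, J) = (J + z)/(J + z) = 1)
-2078 + (2091 + O(B, -13)) = -2078 + (2091 + 1) = -2078 + 2092 = 14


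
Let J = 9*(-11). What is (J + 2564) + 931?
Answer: 3396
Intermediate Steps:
J = -99
(J + 2564) + 931 = (-99 + 2564) + 931 = 2465 + 931 = 3396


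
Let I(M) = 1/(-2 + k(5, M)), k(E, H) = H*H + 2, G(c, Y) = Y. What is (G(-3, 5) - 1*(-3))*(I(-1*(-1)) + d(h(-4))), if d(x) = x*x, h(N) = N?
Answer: 136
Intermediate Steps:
k(E, H) = 2 + H² (k(E, H) = H² + 2 = 2 + H²)
I(M) = M⁻² (I(M) = 1/(-2 + (2 + M²)) = 1/(M²) = M⁻²)
d(x) = x²
(G(-3, 5) - 1*(-3))*(I(-1*(-1)) + d(h(-4))) = (5 - 1*(-3))*((-1*(-1))⁻² + (-4)²) = (5 + 3)*(1⁻² + 16) = 8*(1 + 16) = 8*17 = 136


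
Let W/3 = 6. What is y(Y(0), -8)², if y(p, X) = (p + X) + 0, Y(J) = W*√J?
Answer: 64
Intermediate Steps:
W = 18 (W = 3*6 = 18)
Y(J) = 18*√J
y(p, X) = X + p (y(p, X) = (X + p) + 0 = X + p)
y(Y(0), -8)² = (-8 + 18*√0)² = (-8 + 18*0)² = (-8 + 0)² = (-8)² = 64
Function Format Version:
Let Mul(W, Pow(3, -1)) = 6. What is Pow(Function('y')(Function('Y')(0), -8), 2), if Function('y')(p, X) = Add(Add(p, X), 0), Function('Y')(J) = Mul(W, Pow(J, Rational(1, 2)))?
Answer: 64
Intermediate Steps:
W = 18 (W = Mul(3, 6) = 18)
Function('Y')(J) = Mul(18, Pow(J, Rational(1, 2)))
Function('y')(p, X) = Add(X, p) (Function('y')(p, X) = Add(Add(X, p), 0) = Add(X, p))
Pow(Function('y')(Function('Y')(0), -8), 2) = Pow(Add(-8, Mul(18, Pow(0, Rational(1, 2)))), 2) = Pow(Add(-8, Mul(18, 0)), 2) = Pow(Add(-8, 0), 2) = Pow(-8, 2) = 64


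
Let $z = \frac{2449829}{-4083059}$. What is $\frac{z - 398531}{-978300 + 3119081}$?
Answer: $- \frac{1627228036158}{8740935129079} \approx -0.18616$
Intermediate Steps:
$z = - \frac{2449829}{4083059}$ ($z = 2449829 \left(- \frac{1}{4083059}\right) = - \frac{2449829}{4083059} \approx -0.6$)
$\frac{z - 398531}{-978300 + 3119081} = \frac{- \frac{2449829}{4083059} - 398531}{-978300 + 3119081} = - \frac{1627228036158}{4083059 \cdot 2140781} = \left(- \frac{1627228036158}{4083059}\right) \frac{1}{2140781} = - \frac{1627228036158}{8740935129079}$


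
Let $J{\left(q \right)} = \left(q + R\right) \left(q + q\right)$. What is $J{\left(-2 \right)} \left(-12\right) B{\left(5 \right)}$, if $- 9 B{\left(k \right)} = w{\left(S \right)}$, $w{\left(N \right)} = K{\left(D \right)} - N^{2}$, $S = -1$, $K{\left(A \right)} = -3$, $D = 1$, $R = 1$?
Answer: $- \frac{64}{3} \approx -21.333$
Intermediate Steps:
$J{\left(q \right)} = 2 q \left(1 + q\right)$ ($J{\left(q \right)} = \left(q + 1\right) \left(q + q\right) = \left(1 + q\right) 2 q = 2 q \left(1 + q\right)$)
$w{\left(N \right)} = -3 - N^{2}$
$B{\left(k \right)} = \frac{4}{9}$ ($B{\left(k \right)} = - \frac{-3 - \left(-1\right)^{2}}{9} = - \frac{-3 - 1}{9} = \left(- \frac{1}{9}\right) \left(-4\right) = \frac{4}{9}$)
$J{\left(-2 \right)} \left(-12\right) B{\left(5 \right)} = 2 \left(-2\right) \left(1 - 2\right) \left(-12\right) \frac{4}{9} = 2 \left(-2\right) \left(-1\right) \left(-12\right) \frac{4}{9} = 4 \left(-12\right) \frac{4}{9} = \left(-48\right) \frac{4}{9} = - \frac{64}{3}$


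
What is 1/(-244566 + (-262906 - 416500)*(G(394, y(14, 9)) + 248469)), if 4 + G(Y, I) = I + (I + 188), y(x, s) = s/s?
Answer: -1/168937943496 ≈ -5.9193e-12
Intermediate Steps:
y(x, s) = 1
G(Y, I) = 184 + 2*I (G(Y, I) = -4 + (I + (I + 188)) = -4 + (I + (188 + I)) = -4 + (188 + 2*I) = 184 + 2*I)
1/(-244566 + (-262906 - 416500)*(G(394, y(14, 9)) + 248469)) = 1/(-244566 + (-262906 - 416500)*((184 + 2*1) + 248469)) = 1/(-244566 - 679406*((184 + 2) + 248469)) = 1/(-244566 - 679406*(186 + 248469)) = 1/(-244566 - 679406*248655) = 1/(-244566 - 168937698930) = 1/(-168937943496) = -1/168937943496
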